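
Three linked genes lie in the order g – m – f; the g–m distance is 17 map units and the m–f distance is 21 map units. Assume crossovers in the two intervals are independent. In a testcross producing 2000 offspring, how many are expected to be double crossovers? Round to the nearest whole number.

Map distances give recombination frequencies of 0.170 and 0.210 for the two intervals.
With no interference, expected double-crossover frequency = 0.170 × 0.210 = 0.03570.
Expected number = 0.03570 × 2000 = 71.40 ≈ 71.

71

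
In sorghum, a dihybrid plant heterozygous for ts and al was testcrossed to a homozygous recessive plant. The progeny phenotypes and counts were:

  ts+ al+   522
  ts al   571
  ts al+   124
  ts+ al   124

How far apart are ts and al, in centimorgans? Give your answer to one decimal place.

The two most frequent classes, ts+ al+ (522) and ts al (571), are the parental types, so the F1 was ts+ al+ / ts al.
The recombinant classes are ts+ al and ts al+: 124 + 124 = 248.
Recombination frequency = 248/1341 = 0.1849 ≈ 18.5%, i.e. 18.5 centimorgans.

18.5 centimorgans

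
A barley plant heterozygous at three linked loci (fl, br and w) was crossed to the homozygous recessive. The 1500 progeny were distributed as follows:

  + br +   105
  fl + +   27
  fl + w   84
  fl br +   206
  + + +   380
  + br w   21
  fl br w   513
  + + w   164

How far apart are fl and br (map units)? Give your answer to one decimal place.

15.8 map units

The two most frequent reciprocal classes, fl br w and + + +, are the parental types, so the F1 was fl br w / + + +.
The two rarest classes, + br w and fl + +, are the double crossovers. Comparing them with the parentals, only the fl allele has switched, so fl is the middle locus and the order is w – fl – br.
Crossovers in the fl–br interval produce the single-crossover classes fl + w and + br + (84 + 105 = 189) plus the double crossovers (48).
RF(fl–br) = (189 + 48) / 1500 = 237/1500 = 0.1580 → 15.8 map units.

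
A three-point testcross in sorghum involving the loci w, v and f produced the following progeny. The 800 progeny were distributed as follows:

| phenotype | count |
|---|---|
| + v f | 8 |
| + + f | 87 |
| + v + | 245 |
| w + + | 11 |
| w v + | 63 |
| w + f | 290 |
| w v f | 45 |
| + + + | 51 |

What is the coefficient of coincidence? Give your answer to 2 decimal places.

The two most frequent reciprocal classes, + v + and w + f, are the parental types, so the F1 was + v + / w + f.
The two rarest classes, + v f and w + +, are the double crossovers. Comparing them with the parentals, only the f allele has switched, so f is the middle locus and the order is w – f – v.
w–f: (150 + 19)/800 = 0.2112; f–v: (96 + 19)/800 = 0.1437.
Expected DCO frequency = 0.2112 × 0.1437 ≈ 0.03035; observed = 19/800 ≈ 0.02375.
Coefficient of coincidence = 0.02375/0.03035 ≈ 0.78.

0.78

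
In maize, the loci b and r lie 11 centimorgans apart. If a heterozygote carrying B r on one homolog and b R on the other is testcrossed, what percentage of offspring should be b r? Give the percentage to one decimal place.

A map distance of 11 centimorgans corresponds to a recombination frequency of 0.110.
The F1 is B r / b R, so b r is a recombinant gamete class with expected frequency r/2 = 0.110/2 = 0.0550.
That is 0.0550 = 5.5% of the progeny.

5.5%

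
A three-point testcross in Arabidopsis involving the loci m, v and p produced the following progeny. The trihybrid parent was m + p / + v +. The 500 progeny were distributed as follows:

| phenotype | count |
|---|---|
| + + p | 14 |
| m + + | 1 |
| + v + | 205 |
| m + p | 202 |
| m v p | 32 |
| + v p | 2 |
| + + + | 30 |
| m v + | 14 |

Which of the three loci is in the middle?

p

The two rarest classes, m + + and + v p, are the double crossovers. Comparing them with the parentals, only the p allele has switched, so p is the middle locus and the order is v – p – m.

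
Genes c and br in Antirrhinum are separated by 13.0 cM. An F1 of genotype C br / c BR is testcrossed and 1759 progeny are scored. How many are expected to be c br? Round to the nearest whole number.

A map distance of 13.0 cM corresponds to a recombination frequency of 0.130.
The F1 is C br / c BR, so c br is a recombinant gamete class with expected frequency r/2 = 0.130/2 = 0.0650.
Expected number = 0.0650 × 1759 = 114.34 ≈ 114.

114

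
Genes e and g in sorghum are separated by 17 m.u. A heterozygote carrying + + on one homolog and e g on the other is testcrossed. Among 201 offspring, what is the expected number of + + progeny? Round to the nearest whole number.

83

A map distance of 17 m.u. corresponds to a recombination frequency of 0.170.
The F1 is + + / e g, so + + is a parental gamete class with expected frequency (1 − r)/2 = 0.830/2 = 0.4150.
Expected number = 0.4150 × 201 = 83.41 ≈ 83.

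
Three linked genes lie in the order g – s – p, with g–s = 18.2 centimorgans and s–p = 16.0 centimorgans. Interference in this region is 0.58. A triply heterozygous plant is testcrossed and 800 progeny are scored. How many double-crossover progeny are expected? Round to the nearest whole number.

Map distances give recombination frequencies of 0.182 and 0.160 for the two intervals.
With interference 0.58 (so coincidence = 0.42), expected double-crossover frequency = 0.182 × 0.160 × 0.42 = 0.01223.
Expected number = 0.01223 × 800 = 9.78 ≈ 10.

10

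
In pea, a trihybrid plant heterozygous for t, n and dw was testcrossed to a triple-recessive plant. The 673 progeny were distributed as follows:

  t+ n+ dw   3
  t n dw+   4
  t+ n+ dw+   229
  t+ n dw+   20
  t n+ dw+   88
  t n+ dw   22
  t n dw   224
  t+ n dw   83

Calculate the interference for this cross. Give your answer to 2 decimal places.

The two most frequent reciprocal classes, t+ n+ dw+ and t n dw, are the parental types, so the F1 was t+ n+ dw+ / t n dw.
The two rarest classes, t+ n+ dw and t n dw+, are the double crossovers. Comparing them with the parentals, only the dw allele has switched, so dw is the middle locus and the order is n – dw – t.
n–dw: (42 + 7)/673 = 0.0728; dw–t: (171 + 7)/673 = 0.2645.
Expected DCO frequency = 0.0728 × 0.2645 ≈ 0.01926; observed = 7/673 ≈ 0.01040.
Coefficient of coincidence = 0.01040/0.01926 ≈ 0.54; interference = 1 − 0.54 = 0.46.

0.46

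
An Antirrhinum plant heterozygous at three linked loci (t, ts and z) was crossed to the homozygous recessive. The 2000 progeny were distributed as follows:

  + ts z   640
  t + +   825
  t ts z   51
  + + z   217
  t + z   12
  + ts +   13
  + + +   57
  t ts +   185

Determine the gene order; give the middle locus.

z

The two most frequent reciprocal classes, + ts z and t + +, are the parental types, so the F1 was + ts z / t + +.
The two rarest classes, + ts + and t + z, are the double crossovers. Comparing them with the parentals, only the z allele has switched, so z is the middle locus and the order is ts – z – t.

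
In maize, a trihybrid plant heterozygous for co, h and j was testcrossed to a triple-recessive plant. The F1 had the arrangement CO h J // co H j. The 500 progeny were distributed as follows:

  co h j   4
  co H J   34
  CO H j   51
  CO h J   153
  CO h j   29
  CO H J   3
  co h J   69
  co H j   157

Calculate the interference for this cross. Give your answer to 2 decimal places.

0.61

The two rarest classes, CO H J and co h j, are the double crossovers. Comparing them with the parentals, only the h allele has switched, so h is the middle locus and the order is j – h – co.
j–h: (63 + 7)/500 = 0.1400; h–co: (120 + 7)/500 = 0.2540.
Expected DCO frequency = 0.1400 × 0.2540 ≈ 0.03556; observed = 7/500 ≈ 0.01400.
Coefficient of coincidence = 0.01400/0.03556 ≈ 0.39; interference = 1 − 0.39 = 0.61.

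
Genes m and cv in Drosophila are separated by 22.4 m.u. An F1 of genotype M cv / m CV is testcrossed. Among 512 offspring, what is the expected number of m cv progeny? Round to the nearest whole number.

57

A map distance of 22.4 m.u. corresponds to a recombination frequency of 0.224.
The F1 is M cv / m CV, so m cv is a recombinant gamete class with expected frequency r/2 = 0.224/2 = 0.1120.
Expected number = 0.1120 × 512 = 57.34 ≈ 57.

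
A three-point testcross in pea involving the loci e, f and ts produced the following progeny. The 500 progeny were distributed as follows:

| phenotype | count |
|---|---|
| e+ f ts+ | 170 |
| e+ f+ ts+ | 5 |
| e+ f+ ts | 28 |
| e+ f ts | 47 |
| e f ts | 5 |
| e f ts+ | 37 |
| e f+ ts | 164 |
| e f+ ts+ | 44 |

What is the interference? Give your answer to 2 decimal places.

0.34

The two most frequent reciprocal classes, e+ f ts+ and e f+ ts, are the parental types, so the F1 was e+ f ts+ / e f+ ts.
The two rarest classes, e+ f+ ts+ and e f ts, are the double crossovers. Comparing them with the parentals, only the f allele has switched, so f is the middle locus and the order is ts – f – e.
ts–f: (91 + 10)/500 = 0.2020; f–e: (65 + 10)/500 = 0.1500.
Expected DCO frequency = 0.2020 × 0.1500 ≈ 0.03030; observed = 10/500 ≈ 0.02000.
Coefficient of coincidence = 0.02000/0.03030 ≈ 0.66; interference = 1 − 0.66 = 0.34.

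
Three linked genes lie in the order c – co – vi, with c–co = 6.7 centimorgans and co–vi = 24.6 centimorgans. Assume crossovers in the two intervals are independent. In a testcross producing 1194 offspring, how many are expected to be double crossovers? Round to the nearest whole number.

Map distances give recombination frequencies of 0.067 and 0.246 for the two intervals.
With no interference, expected double-crossover frequency = 0.067 × 0.246 = 0.01648.
Expected number = 0.01648 × 1194 = 19.68 ≈ 20.

20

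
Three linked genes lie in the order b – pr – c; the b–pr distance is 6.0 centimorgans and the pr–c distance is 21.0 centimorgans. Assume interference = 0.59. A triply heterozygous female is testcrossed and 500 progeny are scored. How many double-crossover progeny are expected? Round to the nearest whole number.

3

Map distances give recombination frequencies of 0.060 and 0.210 for the two intervals.
With interference 0.59 (so coincidence = 0.41), expected double-crossover frequency = 0.060 × 0.210 × 0.41 = 0.00517.
Expected number = 0.00517 × 500 = 2.58 ≈ 3.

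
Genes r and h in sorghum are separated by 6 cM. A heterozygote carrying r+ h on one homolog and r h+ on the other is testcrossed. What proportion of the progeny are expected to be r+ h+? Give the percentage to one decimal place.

3.0%

A map distance of 6 cM corresponds to a recombination frequency of 0.060.
The F1 is r+ h / r h+, so r+ h+ is a recombinant gamete class with expected frequency r/2 = 0.060/2 = 0.0300.
That is 0.0300 = 3.0% of the progeny.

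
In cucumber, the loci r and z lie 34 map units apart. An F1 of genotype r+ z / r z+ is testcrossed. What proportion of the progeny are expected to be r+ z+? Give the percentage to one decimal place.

17.0%

A map distance of 34 map units corresponds to a recombination frequency of 0.340.
The F1 is r+ z / r z+, so r+ z+ is a recombinant gamete class with expected frequency r/2 = 0.340/2 = 0.1700.
That is 0.1700 = 17.0% of the progeny.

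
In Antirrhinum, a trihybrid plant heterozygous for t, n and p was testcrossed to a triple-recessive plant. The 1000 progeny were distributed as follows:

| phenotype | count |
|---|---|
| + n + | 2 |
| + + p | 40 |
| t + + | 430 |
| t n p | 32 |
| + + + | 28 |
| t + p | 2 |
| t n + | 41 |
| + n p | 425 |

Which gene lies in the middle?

p

The two most frequent reciprocal classes, + n p and t + +, are the parental types, so the F1 was + n p / t + +.
The two rarest classes, + n + and t + p, are the double crossovers. Comparing them with the parentals, only the p allele has switched, so p is the middle locus and the order is n – p – t.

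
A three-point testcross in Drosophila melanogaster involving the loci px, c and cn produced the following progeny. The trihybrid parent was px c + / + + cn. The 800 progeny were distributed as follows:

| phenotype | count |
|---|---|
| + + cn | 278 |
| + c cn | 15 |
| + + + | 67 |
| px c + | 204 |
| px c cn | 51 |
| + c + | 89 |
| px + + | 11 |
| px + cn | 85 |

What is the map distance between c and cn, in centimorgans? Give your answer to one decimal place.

18.0 centimorgans

The two rarest classes, px + + and + c cn, are the double crossovers. Comparing them with the parentals, only the c allele has switched, so c is the middle locus and the order is cn – c – px.
Crossovers in the cn–c interval produce the single-crossover classes px c cn and + + + (51 + 67 = 118) plus the double crossovers (26).
RF(cn–c) = (118 + 26) / 800 = 144/800 = 0.1800 → 18.0 centimorgans.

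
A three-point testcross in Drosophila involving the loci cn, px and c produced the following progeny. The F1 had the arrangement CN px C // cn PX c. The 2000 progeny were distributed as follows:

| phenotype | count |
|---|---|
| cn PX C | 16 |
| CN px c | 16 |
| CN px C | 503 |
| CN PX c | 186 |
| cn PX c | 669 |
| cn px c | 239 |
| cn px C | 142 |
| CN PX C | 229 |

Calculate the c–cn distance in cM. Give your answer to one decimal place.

18.0 cM

The two rarest classes, CN px c and cn PX C, are the double crossovers. Comparing them with the parentals, only the c allele has switched, so c is the middle locus and the order is cn – c – px.
Crossovers in the cn–c interval produce the single-crossover classes cn px C and CN PX c (142 + 186 = 328) plus the double crossovers (32).
RF(cn–c) = (328 + 32) / 2000 = 360/2000 = 0.1800 → 18.0 cM.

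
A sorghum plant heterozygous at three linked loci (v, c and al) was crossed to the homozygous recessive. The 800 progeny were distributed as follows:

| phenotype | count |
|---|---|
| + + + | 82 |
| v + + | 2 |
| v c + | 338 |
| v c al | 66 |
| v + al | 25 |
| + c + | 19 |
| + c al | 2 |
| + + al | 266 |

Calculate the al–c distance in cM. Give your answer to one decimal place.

The two most frequent reciprocal classes, v c + and + + al, are the parental types, so the F1 was v c + / + + al.
The two rarest classes, v + + and + c al, are the double crossovers. Comparing them with the parentals, only the c allele has switched, so c is the middle locus and the order is v – c – al.
Crossovers in the c–al interval produce the single-crossover classes v c al and + + + (66 + 82 = 148) plus the double crossovers (4).
RF(c–al) = (148 + 4) / 800 = 152/800 = 0.1900 → 19.0 cM.

19.0 cM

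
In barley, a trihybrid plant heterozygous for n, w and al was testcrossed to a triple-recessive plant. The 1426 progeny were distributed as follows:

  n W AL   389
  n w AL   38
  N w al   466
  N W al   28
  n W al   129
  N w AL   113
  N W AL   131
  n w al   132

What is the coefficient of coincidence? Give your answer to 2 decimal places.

0.93

The two most frequent reciprocal classes, N w al and n W AL, are the parental types, so the F1 was N w al / n W AL.
The two rarest classes, N W al and n w AL, are the double crossovers. Comparing them with the parentals, only the w allele has switched, so w is the middle locus and the order is al – w – n.
al–w: (242 + 66)/1426 = 0.2160; w–n: (263 + 66)/1426 = 0.2307.
Expected DCO frequency = 0.2160 × 0.2307 ≈ 0.04983; observed = 66/1426 ≈ 0.04628.
Coefficient of coincidence = 0.04628/0.04983 ≈ 0.93.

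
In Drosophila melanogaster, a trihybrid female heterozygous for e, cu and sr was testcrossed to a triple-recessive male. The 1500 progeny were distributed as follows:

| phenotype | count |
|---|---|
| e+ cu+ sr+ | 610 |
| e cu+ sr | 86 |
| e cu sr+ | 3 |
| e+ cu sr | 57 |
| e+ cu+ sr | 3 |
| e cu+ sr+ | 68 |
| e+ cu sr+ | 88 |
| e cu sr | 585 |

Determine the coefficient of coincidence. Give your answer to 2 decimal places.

0.38

The two most frequent reciprocal classes, e+ cu+ sr+ and e cu sr, are the parental types, so the F1 was e+ cu+ sr+ / e cu sr.
The two rarest classes, e+ cu+ sr and e cu sr+, are the double crossovers. Comparing them with the parentals, only the sr allele has switched, so sr is the middle locus and the order is e – sr – cu.
e–sr: (125 + 6)/1500 = 0.0873; sr–cu: (174 + 6)/1500 = 0.1200.
Expected DCO frequency = 0.0873 × 0.1200 ≈ 0.01048; observed = 6/1500 ≈ 0.00400.
Coefficient of coincidence = 0.00400/0.01048 ≈ 0.38.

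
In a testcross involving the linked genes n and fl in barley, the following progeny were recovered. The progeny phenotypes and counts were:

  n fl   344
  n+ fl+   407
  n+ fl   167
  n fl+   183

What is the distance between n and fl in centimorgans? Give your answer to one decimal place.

31.8 centimorgans

The two most frequent classes, n+ fl+ (407) and n fl (344), are the parental types, so the F1 was n+ fl+ / n fl.
The recombinant classes are n+ fl and n fl+: 167 + 183 = 350.
Recombination frequency = 350/1101 = 0.3179 ≈ 31.8%, i.e. 31.8 centimorgans.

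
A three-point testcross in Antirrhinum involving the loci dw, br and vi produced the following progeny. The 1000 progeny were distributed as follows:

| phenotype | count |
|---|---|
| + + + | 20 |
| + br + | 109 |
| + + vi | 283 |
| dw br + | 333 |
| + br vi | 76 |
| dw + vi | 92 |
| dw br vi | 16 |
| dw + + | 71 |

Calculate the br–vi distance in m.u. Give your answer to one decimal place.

The two most frequent reciprocal classes, + + vi and dw br +, are the parental types, so the F1 was + + vi / dw br +.
The two rarest classes, + + + and dw br vi, are the double crossovers. Comparing them with the parentals, only the vi allele has switched, so vi is the middle locus and the order is dw – vi – br.
Crossovers in the vi–br interval produce the single-crossover classes + br vi and dw + + (76 + 71 = 147) plus the double crossovers (36).
RF(vi–br) = (147 + 36) / 1000 = 183/1000 = 0.1830 → 18.3 m.u.

18.3 m.u.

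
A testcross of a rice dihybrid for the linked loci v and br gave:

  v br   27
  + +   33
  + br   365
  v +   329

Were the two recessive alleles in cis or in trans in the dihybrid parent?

trans

The two most frequent classes are + br (365) and v + (329); these are the parental (non-recombinant) types.
So the F1 carried + br on one chromosome and v + on the other — the recessive alleles are on opposite chromosomes (trans / repulsion).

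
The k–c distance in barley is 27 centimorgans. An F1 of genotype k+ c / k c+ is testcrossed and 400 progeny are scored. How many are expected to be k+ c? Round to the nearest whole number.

146

A map distance of 27 centimorgans corresponds to a recombination frequency of 0.270.
The F1 is k+ c / k c+, so k+ c is a parental gamete class with expected frequency (1 − r)/2 = 0.730/2 = 0.3650.
Expected number = 0.3650 × 400 = 146.00 ≈ 146.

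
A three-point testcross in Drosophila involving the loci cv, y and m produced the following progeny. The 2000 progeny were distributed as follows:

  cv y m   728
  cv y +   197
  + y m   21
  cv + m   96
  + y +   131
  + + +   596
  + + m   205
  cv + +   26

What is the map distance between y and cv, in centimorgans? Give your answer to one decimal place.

The two most frequent reciprocal classes, cv y m and + + +, are the parental types, so the F1 was cv y m / + + +.
The two rarest classes, + y m and cv + +, are the double crossovers. Comparing them with the parentals, only the cv allele has switched, so cv is the middle locus and the order is y – cv – m.
Crossovers in the y–cv interval produce the single-crossover classes cv + m and + y + (96 + 131 = 227) plus the double crossovers (47).
RF(y–cv) = (227 + 47) / 2000 = 274/2000 = 0.1370 → 13.7 centimorgans.

13.7 centimorgans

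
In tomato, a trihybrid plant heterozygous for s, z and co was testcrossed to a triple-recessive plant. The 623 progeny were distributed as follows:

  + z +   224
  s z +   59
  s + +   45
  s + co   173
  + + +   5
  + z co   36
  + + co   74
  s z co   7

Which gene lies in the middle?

The two most frequent reciprocal classes, s + co and + z +, are the parental types, so the F1 was s + co / + z +.
The two rarest classes, s z co and + + +, are the double crossovers. Comparing them with the parentals, only the z allele has switched, so z is the middle locus and the order is co – z – s.

z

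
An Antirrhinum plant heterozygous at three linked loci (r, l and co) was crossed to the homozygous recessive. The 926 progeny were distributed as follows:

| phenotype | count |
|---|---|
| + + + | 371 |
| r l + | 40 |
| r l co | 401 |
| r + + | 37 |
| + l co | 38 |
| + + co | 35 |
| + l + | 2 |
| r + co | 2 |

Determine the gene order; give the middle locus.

The two most frequent reciprocal classes, + + + and r l co, are the parental types, so the F1 was + + + / r l co.
The two rarest classes, + l + and r + co, are the double crossovers. Comparing them with the parentals, only the l allele has switched, so l is the middle locus and the order is co – l – r.

l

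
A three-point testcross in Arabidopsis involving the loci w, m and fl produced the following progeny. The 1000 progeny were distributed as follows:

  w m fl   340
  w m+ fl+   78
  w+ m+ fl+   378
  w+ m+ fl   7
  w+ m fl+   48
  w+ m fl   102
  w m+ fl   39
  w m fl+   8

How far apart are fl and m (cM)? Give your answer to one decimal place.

10.2 cM

The two most frequent reciprocal classes, w m fl and w+ m+ fl+, are the parental types, so the F1 was w m fl / w+ m+ fl+.
The two rarest classes, w m fl+ and w+ m+ fl, are the double crossovers. Comparing them with the parentals, only the fl allele has switched, so fl is the middle locus and the order is w – fl – m.
Crossovers in the fl–m interval produce the single-crossover classes w m+ fl and w+ m fl+ (39 + 48 = 87) plus the double crossovers (15).
RF(fl–m) = (87 + 15) / 1000 = 102/1000 = 0.1020 → 10.2 cM.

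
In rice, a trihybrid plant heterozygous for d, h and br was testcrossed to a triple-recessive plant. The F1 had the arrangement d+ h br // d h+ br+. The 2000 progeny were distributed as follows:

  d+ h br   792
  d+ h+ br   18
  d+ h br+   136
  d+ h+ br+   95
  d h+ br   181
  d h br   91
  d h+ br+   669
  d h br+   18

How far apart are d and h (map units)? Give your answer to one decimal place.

The two rarest classes, d+ h+ br and d h br+, are the double crossovers. Comparing them with the parentals, only the h allele has switched, so h is the middle locus and the order is d – h – br.
Crossovers in the d–h interval produce the single-crossover classes d h br and d+ h+ br+ (91 + 95 = 186) plus the double crossovers (36).
RF(d–h) = (186 + 36) / 2000 = 222/2000 = 0.1110 → 11.1 map units.

11.1 map units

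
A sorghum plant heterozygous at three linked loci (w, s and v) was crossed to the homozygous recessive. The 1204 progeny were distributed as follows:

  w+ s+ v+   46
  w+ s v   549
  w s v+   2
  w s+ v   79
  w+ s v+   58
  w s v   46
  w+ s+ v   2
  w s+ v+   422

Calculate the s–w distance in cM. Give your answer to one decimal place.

8.0 cM

The two most frequent reciprocal classes, w s+ v+ and w+ s v, are the parental types, so the F1 was w s+ v+ / w+ s v.
The two rarest classes, w s v+ and w+ s+ v, are the double crossovers. Comparing them with the parentals, only the s allele has switched, so s is the middle locus and the order is v – s – w.
Crossovers in the s–w interval produce the single-crossover classes w+ s+ v+ and w s v (46 + 46 = 92) plus the double crossovers (4).
RF(s–w) = (92 + 4) / 1204 = 96/1204 = 0.0797 → 8.0 cM.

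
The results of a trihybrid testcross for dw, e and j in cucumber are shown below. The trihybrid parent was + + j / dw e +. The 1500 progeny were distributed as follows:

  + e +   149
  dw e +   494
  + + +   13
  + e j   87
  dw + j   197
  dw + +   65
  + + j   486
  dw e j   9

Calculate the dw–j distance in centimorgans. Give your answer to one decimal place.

The two rarest classes, + + + and dw e j, are the double crossovers. Comparing them with the parentals, only the j allele has switched, so j is the middle locus and the order is dw – j – e.
Crossovers in the dw–j interval produce the single-crossover classes dw + j and + e + (197 + 149 = 346) plus the double crossovers (22).
RF(dw–j) = (346 + 22) / 1500 = 368/1500 = 0.2453 → 24.5 centimorgans.

24.5 centimorgans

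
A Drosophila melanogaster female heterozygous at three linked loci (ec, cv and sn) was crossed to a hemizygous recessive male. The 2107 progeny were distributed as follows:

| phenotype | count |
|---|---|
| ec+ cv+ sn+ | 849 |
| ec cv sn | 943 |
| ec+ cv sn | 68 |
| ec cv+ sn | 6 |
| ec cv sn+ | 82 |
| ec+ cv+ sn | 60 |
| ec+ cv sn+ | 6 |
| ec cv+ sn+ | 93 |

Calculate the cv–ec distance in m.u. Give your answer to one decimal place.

8.2 m.u.

The two most frequent reciprocal classes, ec+ cv+ sn+ and ec cv sn, are the parental types, so the F1 was ec+ cv+ sn+ / ec cv sn.
The two rarest classes, ec+ cv sn+ and ec cv+ sn, are the double crossovers. Comparing them with the parentals, only the cv allele has switched, so cv is the middle locus and the order is sn – cv – ec.
Crossovers in the cv–ec interval produce the single-crossover classes ec cv+ sn+ and ec+ cv sn (93 + 68 = 161) plus the double crossovers (12).
RF(cv–ec) = (161 + 12) / 2107 = 173/2107 = 0.0821 → 8.2 m.u.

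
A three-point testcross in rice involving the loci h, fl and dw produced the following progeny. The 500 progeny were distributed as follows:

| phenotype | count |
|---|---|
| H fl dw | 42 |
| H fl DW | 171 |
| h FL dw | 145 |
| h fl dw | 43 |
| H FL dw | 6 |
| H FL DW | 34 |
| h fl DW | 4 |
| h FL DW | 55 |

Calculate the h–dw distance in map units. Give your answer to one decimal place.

The two most frequent reciprocal classes, h FL dw and H fl DW, are the parental types, so the F1 was h FL dw / H fl DW.
The two rarest classes, H FL dw and h fl DW, are the double crossovers. Comparing them with the parentals, only the h allele has switched, so h is the middle locus and the order is fl – h – dw.
Crossovers in the h–dw interval produce the single-crossover classes h FL DW and H fl dw (55 + 42 = 97) plus the double crossovers (10).
RF(h–dw) = (97 + 10) / 500 = 107/500 = 0.2140 → 21.4 map units.

21.4 map units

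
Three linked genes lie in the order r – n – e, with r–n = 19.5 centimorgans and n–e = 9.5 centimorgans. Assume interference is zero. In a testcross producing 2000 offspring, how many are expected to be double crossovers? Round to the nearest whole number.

Map distances give recombination frequencies of 0.195 and 0.095 for the two intervals.
With no interference, expected double-crossover frequency = 0.195 × 0.095 = 0.01852.
Expected number = 0.01852 × 2000 = 37.05 ≈ 37.

37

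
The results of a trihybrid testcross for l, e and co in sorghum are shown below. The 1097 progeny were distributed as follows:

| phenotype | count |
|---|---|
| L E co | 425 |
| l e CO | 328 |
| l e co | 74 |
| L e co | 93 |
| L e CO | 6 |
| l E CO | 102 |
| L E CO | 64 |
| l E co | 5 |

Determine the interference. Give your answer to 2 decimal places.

0.61

The two most frequent reciprocal classes, l e CO and L E co, are the parental types, so the F1 was l e CO / L E co.
The two rarest classes, L e CO and l E co, are the double crossovers. Comparing them with the parentals, only the l allele has switched, so l is the middle locus and the order is co – l – e.
co–l: (138 + 11)/1097 = 0.1358; l–e: (195 + 11)/1097 = 0.1878.
Expected DCO frequency = 0.1358 × 0.1878 ≈ 0.02550; observed = 11/1097 ≈ 0.01003.
Coefficient of coincidence = 0.01003/0.02550 ≈ 0.39; interference = 1 − 0.39 = 0.61.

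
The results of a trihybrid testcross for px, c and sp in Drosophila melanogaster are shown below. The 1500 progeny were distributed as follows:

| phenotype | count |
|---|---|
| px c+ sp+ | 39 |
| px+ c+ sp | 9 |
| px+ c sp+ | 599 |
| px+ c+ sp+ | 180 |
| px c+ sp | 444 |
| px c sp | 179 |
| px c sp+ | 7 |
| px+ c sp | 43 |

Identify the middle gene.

The two most frequent reciprocal classes, px+ c sp+ and px c+ sp, are the parental types, so the F1 was px+ c sp+ / px c+ sp.
The two rarest classes, px c sp+ and px+ c+ sp, are the double crossovers. Comparing them with the parentals, only the px allele has switched, so px is the middle locus and the order is sp – px – c.

px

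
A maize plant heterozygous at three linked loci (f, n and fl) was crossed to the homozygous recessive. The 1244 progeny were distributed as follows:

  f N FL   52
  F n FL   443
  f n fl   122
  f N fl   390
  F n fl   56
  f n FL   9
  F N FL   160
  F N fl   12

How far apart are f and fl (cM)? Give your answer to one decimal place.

10.4 cM

The two most frequent reciprocal classes, F n FL and f N fl, are the parental types, so the F1 was F n FL / f N fl.
The two rarest classes, f n FL and F N fl, are the double crossovers. Comparing them with the parentals, only the f allele has switched, so f is the middle locus and the order is fl – f – n.
Crossovers in the fl–f interval produce the single-crossover classes F n fl and f N FL (56 + 52 = 108) plus the double crossovers (21).
RF(fl–f) = (108 + 21) / 1244 = 129/1244 = 0.1037 → 10.4 cM.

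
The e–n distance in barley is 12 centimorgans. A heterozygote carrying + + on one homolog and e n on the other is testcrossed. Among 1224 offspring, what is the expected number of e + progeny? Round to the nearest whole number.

73

A map distance of 12 centimorgans corresponds to a recombination frequency of 0.120.
The F1 is + + / e n, so e + is a recombinant gamete class with expected frequency r/2 = 0.120/2 = 0.0600.
Expected number = 0.0600 × 1224 = 73.44 ≈ 73.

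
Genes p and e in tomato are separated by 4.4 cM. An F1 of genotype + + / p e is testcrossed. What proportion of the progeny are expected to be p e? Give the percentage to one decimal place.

A map distance of 4.4 cM corresponds to a recombination frequency of 0.044.
The F1 is + + / p e, so p e is a parental gamete class with expected frequency (1 − r)/2 = 0.956/2 = 0.4780.
That is 0.4780 = 47.8% of the progeny.

47.8%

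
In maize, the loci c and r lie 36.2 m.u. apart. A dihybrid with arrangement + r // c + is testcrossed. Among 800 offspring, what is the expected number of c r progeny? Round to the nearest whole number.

145

A map distance of 36.2 m.u. corresponds to a recombination frequency of 0.362.
The F1 is + r / c +, so c r is a recombinant gamete class with expected frequency r/2 = 0.362/2 = 0.1810.
Expected number = 0.1810 × 800 = 144.80 ≈ 145.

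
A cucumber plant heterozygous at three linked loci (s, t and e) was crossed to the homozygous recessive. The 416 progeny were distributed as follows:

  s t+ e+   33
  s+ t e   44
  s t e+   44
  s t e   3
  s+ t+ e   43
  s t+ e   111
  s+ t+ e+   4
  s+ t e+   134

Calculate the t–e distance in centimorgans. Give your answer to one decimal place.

The two most frequent reciprocal classes, s+ t e+ and s t+ e, are the parental types, so the F1 was s+ t e+ / s t+ e.
The two rarest classes, s+ t+ e+ and s t e, are the double crossovers. Comparing them with the parentals, only the t allele has switched, so t is the middle locus and the order is s – t – e.
Crossovers in the t–e interval produce the single-crossover classes s+ t e and s t+ e+ (44 + 33 = 77) plus the double crossovers (7).
RF(t–e) = (77 + 7) / 416 = 84/416 = 0.2019 → 20.2 centimorgans.

20.2 centimorgans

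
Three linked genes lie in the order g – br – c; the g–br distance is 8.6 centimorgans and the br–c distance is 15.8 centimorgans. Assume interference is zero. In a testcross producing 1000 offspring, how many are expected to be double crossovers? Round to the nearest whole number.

Map distances give recombination frequencies of 0.086 and 0.158 for the two intervals.
With no interference, expected double-crossover frequency = 0.086 × 0.158 = 0.01359.
Expected number = 0.01359 × 1000 = 13.59 ≈ 14.

14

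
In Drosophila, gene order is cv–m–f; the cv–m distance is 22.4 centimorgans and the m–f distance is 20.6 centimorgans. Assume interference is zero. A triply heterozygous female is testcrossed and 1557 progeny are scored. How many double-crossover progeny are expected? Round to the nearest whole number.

72

Map distances give recombination frequencies of 0.224 and 0.206 for the two intervals.
With no interference, expected double-crossover frequency = 0.224 × 0.206 = 0.04614.
Expected number = 0.04614 × 1557 = 71.85 ≈ 72.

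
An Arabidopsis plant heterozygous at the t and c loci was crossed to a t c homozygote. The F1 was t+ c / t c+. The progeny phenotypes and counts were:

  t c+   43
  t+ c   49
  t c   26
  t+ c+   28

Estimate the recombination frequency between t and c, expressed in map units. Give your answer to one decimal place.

The recombinant classes are t+ c+ and t c: 28 + 26 = 54.
Recombination frequency = 54/146 = 0.3699 ≈ 37.0%, i.e. 37.0 map units.

37.0 map units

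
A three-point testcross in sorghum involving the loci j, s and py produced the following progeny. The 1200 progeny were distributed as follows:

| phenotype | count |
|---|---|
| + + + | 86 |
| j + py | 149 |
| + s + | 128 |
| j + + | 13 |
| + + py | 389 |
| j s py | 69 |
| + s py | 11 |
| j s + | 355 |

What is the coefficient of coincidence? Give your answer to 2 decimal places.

0.53

The two most frequent reciprocal classes, + + py and j s +, are the parental types, so the F1 was + + py / j s +.
The two rarest classes, + s py and j + +, are the double crossovers. Comparing them with the parentals, only the s allele has switched, so s is the middle locus and the order is j – s – py.
j–s: (277 + 24)/1200 = 0.2508; s–py: (155 + 24)/1200 = 0.1492.
Expected DCO frequency = 0.2508 × 0.1492 ≈ 0.03742; observed = 24/1200 ≈ 0.02000.
Coefficient of coincidence = 0.02000/0.03742 ≈ 0.53.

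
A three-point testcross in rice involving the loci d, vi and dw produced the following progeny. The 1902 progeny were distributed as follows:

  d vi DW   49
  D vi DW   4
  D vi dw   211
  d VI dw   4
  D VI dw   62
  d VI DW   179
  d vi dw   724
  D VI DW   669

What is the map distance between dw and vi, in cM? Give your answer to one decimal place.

The two most frequent reciprocal classes, D VI DW and d vi dw, are the parental types, so the F1 was D VI DW / d vi dw.
The two rarest classes, D vi DW and d VI dw, are the double crossovers. Comparing them with the parentals, only the vi allele has switched, so vi is the middle locus and the order is d – vi – dw.
Crossovers in the vi–dw interval produce the single-crossover classes D VI dw and d vi DW (62 + 49 = 111) plus the double crossovers (8).
RF(vi–dw) = (111 + 8) / 1902 = 119/1902 = 0.0626 → 6.3 cM.

6.3 cM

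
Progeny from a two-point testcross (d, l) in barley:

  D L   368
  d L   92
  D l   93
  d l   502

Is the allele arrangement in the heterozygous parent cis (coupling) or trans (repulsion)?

The two most frequent classes are D L (368) and d l (502); these are the parental (non-recombinant) types.
So the F1 carried D L on one chromosome and d l on the other — the recessive alleles are on the same chromosome (cis / coupling).

cis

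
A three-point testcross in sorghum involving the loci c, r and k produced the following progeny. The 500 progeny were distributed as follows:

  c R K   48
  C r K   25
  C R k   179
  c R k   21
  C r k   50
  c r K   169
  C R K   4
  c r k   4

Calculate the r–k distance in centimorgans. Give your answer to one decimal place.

The two most frequent reciprocal classes, C R k and c r K, are the parental types, so the F1 was C R k / c r K.
The two rarest classes, C R K and c r k, are the double crossovers. Comparing them with the parentals, only the k allele has switched, so k is the middle locus and the order is c – k – r.
Crossovers in the k–r interval produce the single-crossover classes C r k and c R K (50 + 48 = 98) plus the double crossovers (8).
RF(k–r) = (98 + 8) / 500 = 106/500 = 0.2120 → 21.2 centimorgans.

21.2 centimorgans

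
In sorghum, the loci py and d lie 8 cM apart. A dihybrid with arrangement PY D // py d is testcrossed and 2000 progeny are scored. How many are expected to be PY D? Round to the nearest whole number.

A map distance of 8 cM corresponds to a recombination frequency of 0.080.
The F1 is PY D / py d, so PY D is a parental gamete class with expected frequency (1 − r)/2 = 0.920/2 = 0.4600.
Expected number = 0.4600 × 2000 = 920.00 ≈ 920.

920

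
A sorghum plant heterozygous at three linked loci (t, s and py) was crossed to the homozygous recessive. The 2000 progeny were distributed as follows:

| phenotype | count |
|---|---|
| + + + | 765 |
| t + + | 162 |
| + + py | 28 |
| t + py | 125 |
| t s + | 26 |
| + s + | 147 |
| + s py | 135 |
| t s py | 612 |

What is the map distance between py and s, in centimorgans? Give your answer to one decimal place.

The two most frequent reciprocal classes, + + + and t s py, are the parental types, so the F1 was + + + / t s py.
The two rarest classes, + + py and t s +, are the double crossovers. Comparing them with the parentals, only the py allele has switched, so py is the middle locus and the order is t – py – s.
Crossovers in the py–s interval produce the single-crossover classes + s + and t + py (147 + 125 = 272) plus the double crossovers (54).
RF(py–s) = (272 + 54) / 2000 = 326/2000 = 0.1630 → 16.3 centimorgans.

16.3 centimorgans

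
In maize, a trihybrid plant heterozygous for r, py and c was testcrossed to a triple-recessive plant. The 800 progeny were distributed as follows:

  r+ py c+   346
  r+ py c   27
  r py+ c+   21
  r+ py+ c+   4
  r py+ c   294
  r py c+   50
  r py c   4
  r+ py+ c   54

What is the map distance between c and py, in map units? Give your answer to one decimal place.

7.0 map units

The two most frequent reciprocal classes, r py+ c and r+ py c+, are the parental types, so the F1 was r py+ c / r+ py c+.
The two rarest classes, r py c and r+ py+ c+, are the double crossovers. Comparing them with the parentals, only the py allele has switched, so py is the middle locus and the order is c – py – r.
Crossovers in the c–py interval produce the single-crossover classes r py+ c+ and r+ py c (21 + 27 = 48) plus the double crossovers (8).
RF(c–py) = (48 + 8) / 800 = 56/800 = 0.0700 → 7.0 map units.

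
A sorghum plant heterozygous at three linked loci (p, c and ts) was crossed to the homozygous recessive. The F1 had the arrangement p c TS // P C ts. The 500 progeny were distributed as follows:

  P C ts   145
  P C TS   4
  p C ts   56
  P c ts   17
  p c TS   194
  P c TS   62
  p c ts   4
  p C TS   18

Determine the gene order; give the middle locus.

ts

The two rarest classes, p c ts and P C TS, are the double crossovers. Comparing them with the parentals, only the ts allele has switched, so ts is the middle locus and the order is p – ts – c.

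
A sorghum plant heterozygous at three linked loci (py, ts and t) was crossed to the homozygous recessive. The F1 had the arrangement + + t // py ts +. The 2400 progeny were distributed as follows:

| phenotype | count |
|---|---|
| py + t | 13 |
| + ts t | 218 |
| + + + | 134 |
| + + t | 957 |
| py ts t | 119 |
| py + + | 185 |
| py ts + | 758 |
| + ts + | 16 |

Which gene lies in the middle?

py

The two rarest classes, py + t and + ts +, are the double crossovers. Comparing them with the parentals, only the py allele has switched, so py is the middle locus and the order is t – py – ts.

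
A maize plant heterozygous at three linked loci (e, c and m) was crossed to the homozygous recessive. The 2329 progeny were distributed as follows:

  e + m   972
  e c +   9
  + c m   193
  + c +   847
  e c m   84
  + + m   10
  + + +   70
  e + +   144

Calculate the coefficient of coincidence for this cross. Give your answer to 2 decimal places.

0.72

The two most frequent reciprocal classes, e + m and + c +, are the parental types, so the F1 was e + m / + c +.
The two rarest classes, + + m and e c +, are the double crossovers. Comparing them with the parentals, only the e allele has switched, so e is the middle locus and the order is c – e – m.
c–e: (154 + 19)/2329 = 0.0743; e–m: (337 + 19)/2329 = 0.1529.
Expected DCO frequency = 0.0743 × 0.1529 ≈ 0.01136; observed = 19/2329 ≈ 0.00816.
Coefficient of coincidence = 0.00816/0.01136 ≈ 0.72.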